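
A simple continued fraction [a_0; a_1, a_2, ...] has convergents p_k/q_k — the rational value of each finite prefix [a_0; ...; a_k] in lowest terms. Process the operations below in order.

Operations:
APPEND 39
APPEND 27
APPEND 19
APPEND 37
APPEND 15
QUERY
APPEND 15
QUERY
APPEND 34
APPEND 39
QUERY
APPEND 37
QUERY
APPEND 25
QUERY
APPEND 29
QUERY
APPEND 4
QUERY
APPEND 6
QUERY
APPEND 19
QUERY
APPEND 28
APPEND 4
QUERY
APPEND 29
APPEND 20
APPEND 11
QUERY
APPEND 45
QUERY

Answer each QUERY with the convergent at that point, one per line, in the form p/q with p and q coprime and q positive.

11171950/286189
168322709/4311880
223799940893/5733026131
8286331957097/212268856956
207382098868318/5312454450031
6022367199138319/154273447907855
24296850895421594/622406246081451
151803472571667883/3888710924396561
2908562829757111371/74507913809616110
329274813652840256455/8434949104184206674
2131976039009209790206991/54614287624630802975741
96131862253400856164040370/2462585450743869030938759

APPEND 39: p_0 = 39·1 + 0 = 39, q_0 = 39·0 + 1 = 1 → 39/1
APPEND 27: p_1 = 27·39 + 1 = 1054, q_1 = 27·1 + 0 = 27 → 1054/27
APPEND 19: p_2 = 19·1054 + 39 = 20065, q_2 = 19·27 + 1 = 514 → 20065/514
APPEND 37: p_3 = 37·20065 + 1054 = 743459, q_3 = 37·514 + 27 = 19045 → 743459/19045
APPEND 15: p_4 = 15·743459 + 20065 = 11171950, q_4 = 15·19045 + 514 = 286189 → 11171950/286189
APPEND 15: p_5 = 15·11171950 + 743459 = 168322709, q_5 = 15·286189 + 19045 = 4311880 → 168322709/4311880
APPEND 34: p_6 = 34·168322709 + 11171950 = 5734144056, q_6 = 34·4311880 + 286189 = 146890109 → 5734144056/146890109
APPEND 39: p_7 = 39·5734144056 + 168322709 = 223799940893, q_7 = 39·146890109 + 4311880 = 5733026131 → 223799940893/5733026131
APPEND 37: p_8 = 37·223799940893 + 5734144056 = 8286331957097, q_8 = 37·5733026131 + 146890109 = 212268856956 → 8286331957097/212268856956
APPEND 25: p_9 = 25·8286331957097 + 223799940893 = 207382098868318, q_9 = 25·212268856956 + 5733026131 = 5312454450031 → 207382098868318/5312454450031
APPEND 29: p_10 = 29·207382098868318 + 8286331957097 = 6022367199138319, q_10 = 29·5312454450031 + 212268856956 = 154273447907855 → 6022367199138319/154273447907855
APPEND 4: p_11 = 4·6022367199138319 + 207382098868318 = 24296850895421594, q_11 = 4·154273447907855 + 5312454450031 = 622406246081451 → 24296850895421594/622406246081451
APPEND 6: p_12 = 6·24296850895421594 + 6022367199138319 = 151803472571667883, q_12 = 6·622406246081451 + 154273447907855 = 3888710924396561 → 151803472571667883/3888710924396561
APPEND 19: p_13 = 19·151803472571667883 + 24296850895421594 = 2908562829757111371, q_13 = 19·3888710924396561 + 622406246081451 = 74507913809616110 → 2908562829757111371/74507913809616110
APPEND 28: p_14 = 28·2908562829757111371 + 151803472571667883 = 81591562705770786271, q_14 = 28·74507913809616110 + 3888710924396561 = 2090110297593647641 → 81591562705770786271/2090110297593647641
APPEND 4: p_15 = 4·81591562705770786271 + 2908562829757111371 = 329274813652840256455, q_15 = 4·2090110297593647641 + 74507913809616110 = 8434949104184206674 → 329274813652840256455/8434949104184206674
APPEND 29: p_16 = 29·329274813652840256455 + 81591562705770786271 = 9630561158638138223466, q_16 = 29·8434949104184206674 + 2090110297593647641 = 246703634318935641187 → 9630561158638138223466/246703634318935641187
APPEND 20: p_17 = 20·9630561158638138223466 + 329274813652840256455 = 192940497986415604725775, q_17 = 20·246703634318935641187 + 8434949104184206674 = 4942507635482897030414 → 192940497986415604725775/4942507635482897030414
APPEND 11: p_18 = 11·192940497986415604725775 + 9630561158638138223466 = 2131976039009209790206991, q_18 = 11·4942507635482897030414 + 246703634318935641187 = 54614287624630802975741 → 2131976039009209790206991/54614287624630802975741
APPEND 45: p_19 = 45·2131976039009209790206991 + 192940497986415604725775 = 96131862253400856164040370, q_19 = 45·54614287624630802975741 + 4942507635482897030414 = 2462585450743869030938759 → 96131862253400856164040370/2462585450743869030938759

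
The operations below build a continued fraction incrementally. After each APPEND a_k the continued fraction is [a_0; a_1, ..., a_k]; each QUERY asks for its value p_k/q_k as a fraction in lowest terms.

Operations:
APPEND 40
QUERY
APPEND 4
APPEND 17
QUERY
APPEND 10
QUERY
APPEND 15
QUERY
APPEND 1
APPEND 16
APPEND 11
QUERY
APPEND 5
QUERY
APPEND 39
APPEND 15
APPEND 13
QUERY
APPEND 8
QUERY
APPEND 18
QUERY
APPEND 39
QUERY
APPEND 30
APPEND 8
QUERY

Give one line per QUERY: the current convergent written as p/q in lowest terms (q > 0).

APPEND 40: p_0 = 40·1 + 0 = 40, q_0 = 40·0 + 1 = 1 → 40/1
APPEND 4: p_1 = 4·40 + 1 = 161, q_1 = 4·1 + 0 = 4 → 161/4
APPEND 17: p_2 = 17·161 + 40 = 2777, q_2 = 17·4 + 1 = 69 → 2777/69
APPEND 10: p_3 = 10·2777 + 161 = 27931, q_3 = 10·69 + 4 = 694 → 27931/694
APPEND 15: p_4 = 15·27931 + 2777 = 421742, q_4 = 15·694 + 69 = 10479 → 421742/10479
APPEND 1: p_5 = 1·421742 + 27931 = 449673, q_5 = 1·10479 + 694 = 11173 → 449673/11173
APPEND 16: p_6 = 16·449673 + 421742 = 7616510, q_6 = 16·11173 + 10479 = 189247 → 7616510/189247
APPEND 11: p_7 = 11·7616510 + 449673 = 84231283, q_7 = 11·189247 + 11173 = 2092890 → 84231283/2092890
APPEND 5: p_8 = 5·84231283 + 7616510 = 428772925, q_8 = 5·2092890 + 189247 = 10653697 → 428772925/10653697
APPEND 39: p_9 = 39·428772925 + 84231283 = 16806375358, q_9 = 39·10653697 + 2092890 = 417587073 → 16806375358/417587073
APPEND 15: p_10 = 15·16806375358 + 428772925 = 252524403295, q_10 = 15·417587073 + 10653697 = 6274459792 → 252524403295/6274459792
APPEND 13: p_11 = 13·252524403295 + 16806375358 = 3299623618193, q_11 = 13·6274459792 + 417587073 = 81985564369 → 3299623618193/81985564369
APPEND 8: p_12 = 8·3299623618193 + 252524403295 = 26649513348839, q_12 = 8·81985564369 + 6274459792 = 662158974744 → 26649513348839/662158974744
APPEND 18: p_13 = 18·26649513348839 + 3299623618193 = 482990863897295, q_13 = 18·662158974744 + 81985564369 = 12000847109761 → 482990863897295/12000847109761
APPEND 39: p_14 = 39·482990863897295 + 26649513348839 = 18863293205343344, q_14 = 39·12000847109761 + 662158974744 = 468695196255423 → 18863293205343344/468695196255423
APPEND 30: p_15 = 30·18863293205343344 + 482990863897295 = 566381787024197615, q_15 = 30·468695196255423 + 12000847109761 = 14072856734772451 → 566381787024197615/14072856734772451
APPEND 8: p_16 = 8·566381787024197615 + 18863293205343344 = 4549917589398924264, q_16 = 8·14072856734772451 + 468695196255423 = 113051549074435031 → 4549917589398924264/113051549074435031

40/1
2777/69
27931/694
421742/10479
84231283/2092890
428772925/10653697
3299623618193/81985564369
26649513348839/662158974744
482990863897295/12000847109761
18863293205343344/468695196255423
4549917589398924264/113051549074435031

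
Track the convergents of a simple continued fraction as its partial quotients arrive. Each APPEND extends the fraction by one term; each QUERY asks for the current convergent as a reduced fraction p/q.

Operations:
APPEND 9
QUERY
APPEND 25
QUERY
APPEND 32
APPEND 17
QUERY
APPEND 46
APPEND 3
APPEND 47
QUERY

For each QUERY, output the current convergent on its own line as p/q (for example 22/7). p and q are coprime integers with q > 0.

APPEND 9: p_0 = 9·1 + 0 = 9, q_0 = 9·0 + 1 = 1 → 9/1
APPEND 25: p_1 = 25·9 + 1 = 226, q_1 = 25·1 + 0 = 25 → 226/25
APPEND 32: p_2 = 32·226 + 9 = 7241, q_2 = 32·25 + 1 = 801 → 7241/801
APPEND 17: p_3 = 17·7241 + 226 = 123323, q_3 = 17·801 + 25 = 13642 → 123323/13642
APPEND 46: p_4 = 46·123323 + 7241 = 5680099, q_4 = 46·13642 + 801 = 628333 → 5680099/628333
APPEND 3: p_5 = 3·5680099 + 123323 = 17163620, q_5 = 3·628333 + 13642 = 1898641 → 17163620/1898641
APPEND 47: p_6 = 47·17163620 + 5680099 = 812370239, q_6 = 47·1898641 + 628333 = 89864460 → 812370239/89864460

9/1
226/25
123323/13642
812370239/89864460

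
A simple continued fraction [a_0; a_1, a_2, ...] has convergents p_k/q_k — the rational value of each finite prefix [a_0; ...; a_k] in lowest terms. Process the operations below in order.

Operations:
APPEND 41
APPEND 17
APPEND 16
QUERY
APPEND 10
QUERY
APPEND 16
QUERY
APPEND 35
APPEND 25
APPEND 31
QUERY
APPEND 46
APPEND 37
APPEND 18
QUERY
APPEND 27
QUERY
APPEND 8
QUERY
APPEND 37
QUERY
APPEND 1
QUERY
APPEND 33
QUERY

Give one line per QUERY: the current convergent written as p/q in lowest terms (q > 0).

APPEND 41: p_0 = 41·1 + 0 = 41, q_0 = 41·0 + 1 = 1 → 41/1
APPEND 17: p_1 = 17·41 + 1 = 698, q_1 = 17·1 + 0 = 17 → 698/17
APPEND 16: p_2 = 16·698 + 41 = 11209, q_2 = 16·17 + 1 = 273 → 11209/273
APPEND 10: p_3 = 10·11209 + 698 = 112788, q_3 = 10·273 + 17 = 2747 → 112788/2747
APPEND 16: p_4 = 16·112788 + 11209 = 1815817, q_4 = 16·2747 + 273 = 44225 → 1815817/44225
APPEND 35: p_5 = 35·1815817 + 112788 = 63666383, q_5 = 35·44225 + 2747 = 1550622 → 63666383/1550622
APPEND 25: p_6 = 25·63666383 + 1815817 = 1593475392, q_6 = 25·1550622 + 44225 = 38809775 → 1593475392/38809775
APPEND 31: p_7 = 31·1593475392 + 63666383 = 49461403535, q_7 = 31·38809775 + 1550622 = 1204653647 → 49461403535/1204653647
APPEND 46: p_8 = 46·49461403535 + 1593475392 = 2276818038002, q_8 = 46·1204653647 + 38809775 = 55452877537 → 2276818038002/55452877537
APPEND 37: p_9 = 37·2276818038002 + 49461403535 = 84291728809609, q_9 = 37·55452877537 + 1204653647 = 2052961122516 → 84291728809609/2052961122516
APPEND 18: p_10 = 18·84291728809609 + 2276818038002 = 1519527936610964, q_10 = 18·2052961122516 + 55452877537 = 37008753082825 → 1519527936610964/37008753082825
APPEND 27: p_11 = 27·1519527936610964 + 84291728809609 = 41111546017305637, q_11 = 27·37008753082825 + 2052961122516 = 1001289294358791 → 41111546017305637/1001289294358791
APPEND 8: p_12 = 8·41111546017305637 + 1519527936610964 = 330411896075056060, q_12 = 8·1001289294358791 + 37008753082825 = 8047323107953153 → 330411896075056060/8047323107953153
APPEND 37: p_13 = 37·330411896075056060 + 41111546017305637 = 12266351700794379857, q_13 = 37·8047323107953153 + 1001289294358791 = 298752244288625452 → 12266351700794379857/298752244288625452
APPEND 1: p_14 = 1·12266351700794379857 + 330411896075056060 = 12596763596869435917, q_14 = 1·298752244288625452 + 8047323107953153 = 306799567396578605 → 12596763596869435917/306799567396578605
APPEND 33: p_15 = 33·12596763596869435917 + 12266351700794379857 = 427959550397485765118, q_15 = 33·306799567396578605 + 298752244288625452 = 10423137968375719417 → 427959550397485765118/10423137968375719417

11209/273
112788/2747
1815817/44225
49461403535/1204653647
1519527936610964/37008753082825
41111546017305637/1001289294358791
330411896075056060/8047323107953153
12266351700794379857/298752244288625452
12596763596869435917/306799567396578605
427959550397485765118/10423137968375719417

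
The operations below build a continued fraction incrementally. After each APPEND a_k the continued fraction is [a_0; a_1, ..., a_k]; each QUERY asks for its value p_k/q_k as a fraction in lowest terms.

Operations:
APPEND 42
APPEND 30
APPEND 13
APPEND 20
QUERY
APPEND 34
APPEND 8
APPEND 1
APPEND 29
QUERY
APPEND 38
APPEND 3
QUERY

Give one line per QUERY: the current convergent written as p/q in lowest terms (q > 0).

329961/7850
3032143151/72136779
349000800191/8302969992

APPEND 42: p_0 = 42·1 + 0 = 42, q_0 = 42·0 + 1 = 1 → 42/1
APPEND 30: p_1 = 30·42 + 1 = 1261, q_1 = 30·1 + 0 = 30 → 1261/30
APPEND 13: p_2 = 13·1261 + 42 = 16435, q_2 = 13·30 + 1 = 391 → 16435/391
APPEND 20: p_3 = 20·16435 + 1261 = 329961, q_3 = 20·391 + 30 = 7850 → 329961/7850
APPEND 34: p_4 = 34·329961 + 16435 = 11235109, q_4 = 34·7850 + 391 = 267291 → 11235109/267291
APPEND 8: p_5 = 8·11235109 + 329961 = 90210833, q_5 = 8·267291 + 7850 = 2146178 → 90210833/2146178
APPEND 1: p_6 = 1·90210833 + 11235109 = 101445942, q_6 = 1·2146178 + 267291 = 2413469 → 101445942/2413469
APPEND 29: p_7 = 29·101445942 + 90210833 = 3032143151, q_7 = 29·2413469 + 2146178 = 72136779 → 3032143151/72136779
APPEND 38: p_8 = 38·3032143151 + 101445942 = 115322885680, q_8 = 38·72136779 + 2413469 = 2743611071 → 115322885680/2743611071
APPEND 3: p_9 = 3·115322885680 + 3032143151 = 349000800191, q_9 = 3·2743611071 + 72136779 = 8302969992 → 349000800191/8302969992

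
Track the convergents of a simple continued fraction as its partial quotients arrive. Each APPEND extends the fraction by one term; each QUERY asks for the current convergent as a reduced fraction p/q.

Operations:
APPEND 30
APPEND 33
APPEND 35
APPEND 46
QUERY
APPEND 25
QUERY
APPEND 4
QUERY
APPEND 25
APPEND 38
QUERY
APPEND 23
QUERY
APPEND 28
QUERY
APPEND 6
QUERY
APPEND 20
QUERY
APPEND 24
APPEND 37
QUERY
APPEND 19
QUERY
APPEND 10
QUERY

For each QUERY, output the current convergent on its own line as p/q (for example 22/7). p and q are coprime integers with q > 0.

1597881/53209
39981740/1331381
161524841/5378733
155129429911/5165767561
3572054990718/118948453609
100172669170015/3335722468613
604608070010808/20133283265287
12192334069386175/406001387774353
10861355486274709471/361680165212215436
206658974864954758957/6881687305621943043
2077451104135822299041/69178553221431645866

APPEND 30: p_0 = 30·1 + 0 = 30, q_0 = 30·0 + 1 = 1 → 30/1
APPEND 33: p_1 = 33·30 + 1 = 991, q_1 = 33·1 + 0 = 33 → 991/33
APPEND 35: p_2 = 35·991 + 30 = 34715, q_2 = 35·33 + 1 = 1156 → 34715/1156
APPEND 46: p_3 = 46·34715 + 991 = 1597881, q_3 = 46·1156 + 33 = 53209 → 1597881/53209
APPEND 25: p_4 = 25·1597881 + 34715 = 39981740, q_4 = 25·53209 + 1156 = 1331381 → 39981740/1331381
APPEND 4: p_5 = 4·39981740 + 1597881 = 161524841, q_5 = 4·1331381 + 53209 = 5378733 → 161524841/5378733
APPEND 25: p_6 = 25·161524841 + 39981740 = 4078102765, q_6 = 25·5378733 + 1331381 = 135799706 → 4078102765/135799706
APPEND 38: p_7 = 38·4078102765 + 161524841 = 155129429911, q_7 = 38·135799706 + 5378733 = 5165767561 → 155129429911/5165767561
APPEND 23: p_8 = 23·155129429911 + 4078102765 = 3572054990718, q_8 = 23·5165767561 + 135799706 = 118948453609 → 3572054990718/118948453609
APPEND 28: p_9 = 28·3572054990718 + 155129429911 = 100172669170015, q_9 = 28·118948453609 + 5165767561 = 3335722468613 → 100172669170015/3335722468613
APPEND 6: p_10 = 6·100172669170015 + 3572054990718 = 604608070010808, q_10 = 6·3335722468613 + 118948453609 = 20133283265287 → 604608070010808/20133283265287
APPEND 20: p_11 = 20·604608070010808 + 100172669170015 = 12192334069386175, q_11 = 20·20133283265287 + 3335722468613 = 406001387774353 → 12192334069386175/406001387774353
APPEND 24: p_12 = 24·12192334069386175 + 604608070010808 = 293220625735279008, q_12 = 24·406001387774353 + 20133283265287 = 9764166589849759 → 293220625735279008/9764166589849759
APPEND 37: p_13 = 37·293220625735279008 + 12192334069386175 = 10861355486274709471, q_13 = 37·9764166589849759 + 406001387774353 = 361680165212215436 → 10861355486274709471/361680165212215436
APPEND 19: p_14 = 19·10861355486274709471 + 293220625735279008 = 206658974864954758957, q_14 = 19·361680165212215436 + 9764166589849759 = 6881687305621943043 → 206658974864954758957/6881687305621943043
APPEND 10: p_15 = 10·206658974864954758957 + 10861355486274709471 = 2077451104135822299041, q_15 = 10·6881687305621943043 + 361680165212215436 = 69178553221431645866 → 2077451104135822299041/69178553221431645866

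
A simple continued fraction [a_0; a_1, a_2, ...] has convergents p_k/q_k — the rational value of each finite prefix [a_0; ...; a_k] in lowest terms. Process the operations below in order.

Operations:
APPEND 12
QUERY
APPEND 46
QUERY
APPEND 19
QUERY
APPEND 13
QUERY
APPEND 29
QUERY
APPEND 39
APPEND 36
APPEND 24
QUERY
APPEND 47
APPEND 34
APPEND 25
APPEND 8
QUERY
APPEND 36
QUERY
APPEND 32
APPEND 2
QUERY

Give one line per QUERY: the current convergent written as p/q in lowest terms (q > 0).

12/1
553/46
10519/875
137300/11421
3992219/332084
134892085721/11220702921
43443311942681565/3613736822346967
1569362658514193447/130543997984583850
102095459427307937185/8492587342642644184

APPEND 12: p_0 = 12·1 + 0 = 12, q_0 = 12·0 + 1 = 1 → 12/1
APPEND 46: p_1 = 46·12 + 1 = 553, q_1 = 46·1 + 0 = 46 → 553/46
APPEND 19: p_2 = 19·553 + 12 = 10519, q_2 = 19·46 + 1 = 875 → 10519/875
APPEND 13: p_3 = 13·10519 + 553 = 137300, q_3 = 13·875 + 46 = 11421 → 137300/11421
APPEND 29: p_4 = 29·137300 + 10519 = 3992219, q_4 = 29·11421 + 875 = 332084 → 3992219/332084
APPEND 39: p_5 = 39·3992219 + 137300 = 155833841, q_5 = 39·332084 + 11421 = 12962697 → 155833841/12962697
APPEND 36: p_6 = 36·155833841 + 3992219 = 5614010495, q_6 = 36·12962697 + 332084 = 466989176 → 5614010495/466989176
APPEND 24: p_7 = 24·5614010495 + 155833841 = 134892085721, q_7 = 24·466989176 + 12962697 = 11220702921 → 134892085721/11220702921
APPEND 47: p_8 = 47·134892085721 + 5614010495 = 6345542039382, q_8 = 47·11220702921 + 466989176 = 527840026463 → 6345542039382/527840026463
APPEND 34: p_9 = 34·6345542039382 + 134892085721 = 215883321424709, q_9 = 34·527840026463 + 11220702921 = 17957781602663 → 215883321424709/17957781602663
APPEND 25: p_10 = 25·215883321424709 + 6345542039382 = 5403428577657107, q_10 = 25·17957781602663 + 527840026463 = 449472380093038 → 5403428577657107/449472380093038
APPEND 8: p_11 = 8·5403428577657107 + 215883321424709 = 43443311942681565, q_11 = 8·449472380093038 + 17957781602663 = 3613736822346967 → 43443311942681565/3613736822346967
APPEND 36: p_12 = 36·43443311942681565 + 5403428577657107 = 1569362658514193447, q_12 = 36·3613736822346967 + 449472380093038 = 130543997984583850 → 1569362658514193447/130543997984583850
APPEND 32: p_13 = 32·1569362658514193447 + 43443311942681565 = 50263048384396871869, q_13 = 32·130543997984583850 + 3613736822346967 = 4181021672329030167 → 50263048384396871869/4181021672329030167
APPEND 2: p_14 = 2·50263048384396871869 + 1569362658514193447 = 102095459427307937185, q_14 = 2·4181021672329030167 + 130543997984583850 = 8492587342642644184 → 102095459427307937185/8492587342642644184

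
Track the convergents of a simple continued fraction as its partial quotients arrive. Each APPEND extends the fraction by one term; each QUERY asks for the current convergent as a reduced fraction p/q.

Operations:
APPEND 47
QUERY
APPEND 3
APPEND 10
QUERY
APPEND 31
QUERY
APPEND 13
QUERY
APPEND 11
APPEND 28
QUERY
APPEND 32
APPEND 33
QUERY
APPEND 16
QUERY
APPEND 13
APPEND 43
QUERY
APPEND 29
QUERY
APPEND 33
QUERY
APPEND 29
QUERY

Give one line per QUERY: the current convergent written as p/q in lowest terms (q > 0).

47/1
1467/31
45619/964
594514/12563
184982158/3908959
195743455015/4136361844
3137821294569/66307015349
1765596893524285/37309792154732
51243297332488677/1082850100048609
1692794408865650626/35771363093758829
49142281154436356831/1038452379819054650

APPEND 47: p_0 = 47·1 + 0 = 47, q_0 = 47·0 + 1 = 1 → 47/1
APPEND 3: p_1 = 3·47 + 1 = 142, q_1 = 3·1 + 0 = 3 → 142/3
APPEND 10: p_2 = 10·142 + 47 = 1467, q_2 = 10·3 + 1 = 31 → 1467/31
APPEND 31: p_3 = 31·1467 + 142 = 45619, q_3 = 31·31 + 3 = 964 → 45619/964
APPEND 13: p_4 = 13·45619 + 1467 = 594514, q_4 = 13·964 + 31 = 12563 → 594514/12563
APPEND 11: p_5 = 11·594514 + 45619 = 6585273, q_5 = 11·12563 + 964 = 139157 → 6585273/139157
APPEND 28: p_6 = 28·6585273 + 594514 = 184982158, q_6 = 28·139157 + 12563 = 3908959 → 184982158/3908959
APPEND 32: p_7 = 32·184982158 + 6585273 = 5926014329, q_7 = 32·3908959 + 139157 = 125225845 → 5926014329/125225845
APPEND 33: p_8 = 33·5926014329 + 184982158 = 195743455015, q_8 = 33·125225845 + 3908959 = 4136361844 → 195743455015/4136361844
APPEND 16: p_9 = 16·195743455015 + 5926014329 = 3137821294569, q_9 = 16·4136361844 + 125225845 = 66307015349 → 3137821294569/66307015349
APPEND 13: p_10 = 13·3137821294569 + 195743455015 = 40987420284412, q_10 = 13·66307015349 + 4136361844 = 866127561381 → 40987420284412/866127561381
APPEND 43: p_11 = 43·40987420284412 + 3137821294569 = 1765596893524285, q_11 = 43·866127561381 + 66307015349 = 37309792154732 → 1765596893524285/37309792154732
APPEND 29: p_12 = 29·1765596893524285 + 40987420284412 = 51243297332488677, q_12 = 29·37309792154732 + 866127561381 = 1082850100048609 → 51243297332488677/1082850100048609
APPEND 33: p_13 = 33·51243297332488677 + 1765596893524285 = 1692794408865650626, q_13 = 33·1082850100048609 + 37309792154732 = 35771363093758829 → 1692794408865650626/35771363093758829
APPEND 29: p_14 = 29·1692794408865650626 + 51243297332488677 = 49142281154436356831, q_14 = 29·35771363093758829 + 1082850100048609 = 1038452379819054650 → 49142281154436356831/1038452379819054650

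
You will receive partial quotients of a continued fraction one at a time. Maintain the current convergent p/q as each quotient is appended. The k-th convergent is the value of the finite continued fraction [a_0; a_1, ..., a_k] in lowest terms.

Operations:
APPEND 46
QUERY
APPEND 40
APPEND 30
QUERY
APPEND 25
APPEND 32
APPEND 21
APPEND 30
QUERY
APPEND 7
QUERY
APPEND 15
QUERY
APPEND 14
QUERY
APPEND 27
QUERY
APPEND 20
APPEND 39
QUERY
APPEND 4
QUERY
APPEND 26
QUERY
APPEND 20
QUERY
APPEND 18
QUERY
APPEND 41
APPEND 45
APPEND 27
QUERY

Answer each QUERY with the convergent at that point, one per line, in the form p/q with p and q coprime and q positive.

46/1
55276/1201
28016889658/608732261
197050646095/4281384793
2983776581083/64829504156
41969922781257/911894442977
1136171691675022/24685979464535
888986918186661205/19315313845077938
3578713076502926517/77755886864045429
93935526907262750647/2040968372310259092
1882289251221757939457/40897123333069227269
33975142048898905660873/738189188367556349934
1697070874554709768735707571/36872822185311825584116826

APPEND 46: p_0 = 46·1 + 0 = 46, q_0 = 46·0 + 1 = 1 → 46/1
APPEND 40: p_1 = 40·46 + 1 = 1841, q_1 = 40·1 + 0 = 40 → 1841/40
APPEND 30: p_2 = 30·1841 + 46 = 55276, q_2 = 30·40 + 1 = 1201 → 55276/1201
APPEND 25: p_3 = 25·55276 + 1841 = 1383741, q_3 = 25·1201 + 40 = 30065 → 1383741/30065
APPEND 32: p_4 = 32·1383741 + 55276 = 44334988, q_4 = 32·30065 + 1201 = 963281 → 44334988/963281
APPEND 21: p_5 = 21·44334988 + 1383741 = 932418489, q_5 = 21·963281 + 30065 = 20258966 → 932418489/20258966
APPEND 30: p_6 = 30·932418489 + 44334988 = 28016889658, q_6 = 30·20258966 + 963281 = 608732261 → 28016889658/608732261
APPEND 7: p_7 = 7·28016889658 + 932418489 = 197050646095, q_7 = 7·608732261 + 20258966 = 4281384793 → 197050646095/4281384793
APPEND 15: p_8 = 15·197050646095 + 28016889658 = 2983776581083, q_8 = 15·4281384793 + 608732261 = 64829504156 → 2983776581083/64829504156
APPEND 14: p_9 = 14·2983776581083 + 197050646095 = 41969922781257, q_9 = 14·64829504156 + 4281384793 = 911894442977 → 41969922781257/911894442977
APPEND 27: p_10 = 27·41969922781257 + 2983776581083 = 1136171691675022, q_10 = 27·911894442977 + 64829504156 = 24685979464535 → 1136171691675022/24685979464535
APPEND 20: p_11 = 20·1136171691675022 + 41969922781257 = 22765403756281697, q_11 = 20·24685979464535 + 911894442977 = 494631483733677 → 22765403756281697/494631483733677
APPEND 39: p_12 = 39·22765403756281697 + 1136171691675022 = 888986918186661205, q_12 = 39·494631483733677 + 24685979464535 = 19315313845077938 → 888986918186661205/19315313845077938
APPEND 4: p_13 = 4·888986918186661205 + 22765403756281697 = 3578713076502926517, q_13 = 4·19315313845077938 + 494631483733677 = 77755886864045429 → 3578713076502926517/77755886864045429
APPEND 26: p_14 = 26·3578713076502926517 + 888986918186661205 = 93935526907262750647, q_14 = 26·77755886864045429 + 19315313845077938 = 2040968372310259092 → 93935526907262750647/2040968372310259092
APPEND 20: p_15 = 20·93935526907262750647 + 3578713076502926517 = 1882289251221757939457, q_15 = 20·2040968372310259092 + 77755886864045429 = 40897123333069227269 → 1882289251221757939457/40897123333069227269
APPEND 18: p_16 = 18·1882289251221757939457 + 93935526907262750647 = 33975142048898905660873, q_16 = 18·40897123333069227269 + 2040968372310259092 = 738189188367556349934 → 33975142048898905660873/738189188367556349934
APPEND 41: p_17 = 41·33975142048898905660873 + 1882289251221757939457 = 1394863113256076890035250, q_17 = 41·738189188367556349934 + 40897123333069227269 = 30306653846402879574563 → 1394863113256076890035250/30306653846402879574563
APPEND 45: p_18 = 45·1394863113256076890035250 + 33975142048898905660873 = 62802815238572358957247123, q_18 = 45·30306653846402879574563 + 738189188367556349934 = 1364537612276497137205269 → 62802815238572358957247123/1364537612276497137205269
APPEND 27: p_19 = 27·62802815238572358957247123 + 1394863113256076890035250 = 1697070874554709768735707571, q_19 = 27·1364537612276497137205269 + 30306653846402879574563 = 36872822185311825584116826 → 1697070874554709768735707571/36872822185311825584116826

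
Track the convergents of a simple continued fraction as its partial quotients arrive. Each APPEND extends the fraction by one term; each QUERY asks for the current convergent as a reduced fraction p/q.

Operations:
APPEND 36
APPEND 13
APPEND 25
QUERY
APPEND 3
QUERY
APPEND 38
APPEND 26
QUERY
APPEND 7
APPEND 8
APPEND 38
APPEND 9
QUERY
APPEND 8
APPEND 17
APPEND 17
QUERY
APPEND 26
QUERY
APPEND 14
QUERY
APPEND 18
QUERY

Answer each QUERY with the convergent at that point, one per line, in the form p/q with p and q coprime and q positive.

APPEND 36: p_0 = 36·1 + 0 = 36, q_0 = 36·0 + 1 = 1 → 36/1
APPEND 13: p_1 = 13·36 + 1 = 469, q_1 = 13·1 + 0 = 13 → 469/13
APPEND 25: p_2 = 25·469 + 36 = 11761, q_2 = 25·13 + 1 = 326 → 11761/326
APPEND 3: p_3 = 3·11761 + 469 = 35752, q_3 = 3·326 + 13 = 991 → 35752/991
APPEND 38: p_4 = 38·35752 + 11761 = 1370337, q_4 = 38·991 + 326 = 37984 → 1370337/37984
APPEND 26: p_5 = 26·1370337 + 35752 = 35664514, q_5 = 26·37984 + 991 = 988575 → 35664514/988575
APPEND 7: p_6 = 7·35664514 + 1370337 = 251021935, q_6 = 7·988575 + 37984 = 6958009 → 251021935/6958009
APPEND 8: p_7 = 8·251021935 + 35664514 = 2043839994, q_7 = 8·6958009 + 988575 = 56652647 → 2043839994/56652647
APPEND 38: p_8 = 38·2043839994 + 251021935 = 77916941707, q_8 = 38·56652647 + 6958009 = 2159758595 → 77916941707/2159758595
APPEND 9: p_9 = 9·77916941707 + 2043839994 = 703296315357, q_9 = 9·2159758595 + 56652647 = 19494480002 → 703296315357/19494480002
APPEND 8: p_10 = 8·703296315357 + 77916941707 = 5704287464563, q_10 = 8·19494480002 + 2159758595 = 158115598611 → 5704287464563/158115598611
APPEND 17: p_11 = 17·5704287464563 + 703296315357 = 97676183212928, q_11 = 17·158115598611 + 19494480002 = 2707459656389 → 97676183212928/2707459656389
APPEND 17: p_12 = 17·97676183212928 + 5704287464563 = 1666199402084339, q_12 = 17·2707459656389 + 158115598611 = 46184929757224 → 1666199402084339/46184929757224
APPEND 26: p_13 = 26·1666199402084339 + 97676183212928 = 43418860637405742, q_13 = 26·46184929757224 + 2707459656389 = 1203515633344213 → 43418860637405742/1203515633344213
APPEND 14: p_14 = 14·43418860637405742 + 1666199402084339 = 609530248325764727, q_14 = 14·1203515633344213 + 46184929757224 = 16895403796576206 → 609530248325764727/16895403796576206
APPEND 18: p_15 = 18·609530248325764727 + 43418860637405742 = 11014963330501170828, q_15 = 18·16895403796576206 + 1203515633344213 = 305320783971715921 → 11014963330501170828/305320783971715921

11761/326
35752/991
35664514/988575
703296315357/19494480002
1666199402084339/46184929757224
43418860637405742/1203515633344213
609530248325764727/16895403796576206
11014963330501170828/305320783971715921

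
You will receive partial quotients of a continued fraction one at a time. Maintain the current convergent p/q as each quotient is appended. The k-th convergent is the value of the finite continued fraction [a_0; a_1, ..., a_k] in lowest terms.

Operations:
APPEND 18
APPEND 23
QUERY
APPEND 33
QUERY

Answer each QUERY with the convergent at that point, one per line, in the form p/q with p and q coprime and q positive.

415/23
13713/760

APPEND 18: p_0 = 18·1 + 0 = 18, q_0 = 18·0 + 1 = 1 → 18/1
APPEND 23: p_1 = 23·18 + 1 = 415, q_1 = 23·1 + 0 = 23 → 415/23
APPEND 33: p_2 = 33·415 + 18 = 13713, q_2 = 33·23 + 1 = 760 → 13713/760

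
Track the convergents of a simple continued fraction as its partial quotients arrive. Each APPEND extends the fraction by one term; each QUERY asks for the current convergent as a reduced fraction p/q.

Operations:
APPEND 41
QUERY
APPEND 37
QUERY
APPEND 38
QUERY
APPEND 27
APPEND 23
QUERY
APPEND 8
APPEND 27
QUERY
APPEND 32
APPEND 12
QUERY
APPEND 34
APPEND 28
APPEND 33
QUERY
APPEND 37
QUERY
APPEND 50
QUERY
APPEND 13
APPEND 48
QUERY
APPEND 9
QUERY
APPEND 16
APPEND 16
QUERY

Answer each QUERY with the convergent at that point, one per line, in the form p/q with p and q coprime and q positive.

APPEND 41: p_0 = 41·1 + 0 = 41, q_0 = 41·0 + 1 = 1 → 41/1
APPEND 37: p_1 = 37·41 + 1 = 1518, q_1 = 37·1 + 0 = 37 → 1518/37
APPEND 38: p_2 = 38·1518 + 41 = 57725, q_2 = 38·37 + 1 = 1407 → 57725/1407
APPEND 27: p_3 = 27·57725 + 1518 = 1560093, q_3 = 27·1407 + 37 = 38026 → 1560093/38026
APPEND 23: p_4 = 23·1560093 + 57725 = 35939864, q_4 = 23·38026 + 1407 = 876005 → 35939864/876005
APPEND 8: p_5 = 8·35939864 + 1560093 = 289079005, q_5 = 8·876005 + 38026 = 7046066 → 289079005/7046066
APPEND 27: p_6 = 27·289079005 + 35939864 = 7841072999, q_6 = 27·7046066 + 876005 = 191119787 → 7841072999/191119787
APPEND 32: p_7 = 32·7841072999 + 289079005 = 251203414973, q_7 = 32·191119787 + 7046066 = 6122879250 → 251203414973/6122879250
APPEND 12: p_8 = 12·251203414973 + 7841072999 = 3022282052675, q_8 = 12·6122879250 + 191119787 = 73665670787 → 3022282052675/73665670787
APPEND 34: p_9 = 34·3022282052675 + 251203414973 = 103008793205923, q_9 = 34·73665670787 + 6122879250 = 2510755686008 → 103008793205923/2510755686008
APPEND 28: p_10 = 28·103008793205923 + 3022282052675 = 2887268491818519, q_10 = 28·2510755686008 + 73665670787 = 70374824879011 → 2887268491818519/70374824879011
APPEND 33: p_11 = 33·2887268491818519 + 103008793205923 = 95382869023217050, q_11 = 33·70374824879011 + 2510755686008 = 2324879976693371 → 95382869023217050/2324879976693371
APPEND 37: p_12 = 37·95382869023217050 + 2887268491818519 = 3532053422350849369, q_12 = 37·2324879976693371 + 70374824879011 = 86090933962533738 → 3532053422350849369/86090933962533738
APPEND 50: p_13 = 50·3532053422350849369 + 95382869023217050 = 176698053986565685500, q_13 = 50·86090933962533738 + 2324879976693371 = 4306871578103380271 → 176698053986565685500/4306871578103380271
APPEND 13: p_14 = 13·176698053986565685500 + 3532053422350849369 = 2300606755247704760869, q_14 = 13·4306871578103380271 + 86090933962533738 = 56075421449306477261 → 2300606755247704760869/56075421449306477261
APPEND 48: p_15 = 48·2300606755247704760869 + 176698053986565685500 = 110605822305876394207212, q_15 = 48·56075421449306477261 + 4306871578103380271 = 2695927101144814288799 → 110605822305876394207212/2695927101144814288799
APPEND 9: p_16 = 9·110605822305876394207212 + 2300606755247704760869 = 997753007508135252625777, q_16 = 9·2695927101144814288799 + 56075421449306477261 = 24319419331752635076452 → 997753007508135252625777/24319419331752635076452
APPEND 16: p_17 = 16·997753007508135252625777 + 110605822305876394207212 = 16074653942436040436219644, q_17 = 16·24319419331752635076452 + 2695927101144814288799 = 391806636409186975512031 → 16074653942436040436219644/391806636409186975512031
APPEND 16: p_18 = 16·16074653942436040436219644 + 997753007508135252625777 = 258192216086484782232140081, q_18 = 16·391806636409186975512031 + 24319419331752635076452 = 6293225601878744243268948 → 258192216086484782232140081/6293225601878744243268948

41/1
1518/37
57725/1407
35939864/876005
7841072999/191119787
3022282052675/73665670787
95382869023217050/2324879976693371
3532053422350849369/86090933962533738
176698053986565685500/4306871578103380271
110605822305876394207212/2695927101144814288799
997753007508135252625777/24319419331752635076452
258192216086484782232140081/6293225601878744243268948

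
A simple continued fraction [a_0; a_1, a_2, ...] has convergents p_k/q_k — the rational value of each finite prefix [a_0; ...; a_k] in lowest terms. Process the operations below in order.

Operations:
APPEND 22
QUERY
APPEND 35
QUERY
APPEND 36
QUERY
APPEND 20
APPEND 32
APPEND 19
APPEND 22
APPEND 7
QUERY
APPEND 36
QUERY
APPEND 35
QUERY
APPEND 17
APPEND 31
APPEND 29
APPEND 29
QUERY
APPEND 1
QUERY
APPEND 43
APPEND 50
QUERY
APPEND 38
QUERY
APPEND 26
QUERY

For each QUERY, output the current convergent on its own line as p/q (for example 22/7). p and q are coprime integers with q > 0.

APPEND 22: p_0 = 22·1 + 0 = 22, q_0 = 22·0 + 1 = 1 → 22/1
APPEND 35: p_1 = 35·22 + 1 = 771, q_1 = 35·1 + 0 = 35 → 771/35
APPEND 36: p_2 = 36·771 + 22 = 27778, q_2 = 36·35 + 1 = 1261 → 27778/1261
APPEND 20: p_3 = 20·27778 + 771 = 556331, q_3 = 20·1261 + 35 = 25255 → 556331/25255
APPEND 32: p_4 = 32·556331 + 27778 = 17830370, q_4 = 32·25255 + 1261 = 809421 → 17830370/809421
APPEND 19: p_5 = 19·17830370 + 556331 = 339333361, q_5 = 19·809421 + 25255 = 15404254 → 339333361/15404254
APPEND 22: p_6 = 22·339333361 + 17830370 = 7483164312, q_6 = 22·15404254 + 809421 = 339703009 → 7483164312/339703009
APPEND 7: p_7 = 7·7483164312 + 339333361 = 52721483545, q_7 = 7·339703009 + 15404254 = 2393325317 → 52721483545/2393325317
APPEND 36: p_8 = 36·52721483545 + 7483164312 = 1905456571932, q_8 = 36·2393325317 + 339703009 = 86499414421 → 1905456571932/86499414421
APPEND 35: p_9 = 35·1905456571932 + 52721483545 = 66743701501165, q_9 = 35·86499414421 + 2393325317 = 3029872830052 → 66743701501165/3029872830052
APPEND 17: p_10 = 17·66743701501165 + 1905456571932 = 1136548382091737, q_10 = 17·3029872830052 + 86499414421 = 51594337525305 → 1136548382091737/51594337525305
APPEND 31: p_11 = 31·1136548382091737 + 66743701501165 = 35299743546345012, q_11 = 31·51594337525305 + 3029872830052 = 1602454336114507 → 35299743546345012/1602454336114507
APPEND 29: p_12 = 29·35299743546345012 + 1136548382091737 = 1024829111226097085, q_12 = 29·1602454336114507 + 51594337525305 = 46522770084846008 → 1024829111226097085/46522770084846008
APPEND 29: p_13 = 29·1024829111226097085 + 35299743546345012 = 29755343969103160477, q_13 = 29·46522770084846008 + 1602454336114507 = 1350762786796648739 → 29755343969103160477/1350762786796648739
APPEND 1: p_14 = 1·29755343969103160477 + 1024829111226097085 = 30780173080329257562, q_14 = 1·1350762786796648739 + 46522770084846008 = 1397285556881494747 → 30780173080329257562/1397285556881494747
APPEND 43: p_15 = 43·30780173080329257562 + 29755343969103160477 = 1353302786423261235643, q_15 = 43·1397285556881494747 + 1350762786796648739 = 61434041732700922860 → 1353302786423261235643/61434041732700922860
APPEND 50: p_16 = 50·1353302786423261235643 + 30780173080329257562 = 67695919494243391039712, q_16 = 50·61434041732700922860 + 1397285556881494747 = 3073099372191927637747 → 67695919494243391039712/3073099372191927637747
APPEND 38: p_17 = 38·67695919494243391039712 + 1353302786423261235643 = 2573798243567672120744699, q_17 = 38·3073099372191927637747 + 61434041732700922860 = 116839210185025951157246 → 2573798243567672120744699/116839210185025951157246
APPEND 26: p_18 = 26·2573798243567672120744699 + 67695919494243391039712 = 66986450252253718530401886, q_18 = 26·116839210185025951157246 + 3073099372191927637747 = 3040892564182866657726143 → 66986450252253718530401886/3040892564182866657726143

22/1
771/35
27778/1261
52721483545/2393325317
1905456571932/86499414421
66743701501165/3029872830052
29755343969103160477/1350762786796648739
30780173080329257562/1397285556881494747
67695919494243391039712/3073099372191927637747
2573798243567672120744699/116839210185025951157246
66986450252253718530401886/3040892564182866657726143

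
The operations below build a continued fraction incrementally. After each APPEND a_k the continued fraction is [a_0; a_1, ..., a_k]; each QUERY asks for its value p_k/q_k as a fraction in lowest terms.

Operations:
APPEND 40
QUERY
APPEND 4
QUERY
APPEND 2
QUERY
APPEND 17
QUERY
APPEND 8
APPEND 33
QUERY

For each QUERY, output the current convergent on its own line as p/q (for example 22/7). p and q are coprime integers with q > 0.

APPEND 40: p_0 = 40·1 + 0 = 40, q_0 = 40·0 + 1 = 1 → 40/1
APPEND 4: p_1 = 4·40 + 1 = 161, q_1 = 4·1 + 0 = 4 → 161/4
APPEND 2: p_2 = 2·161 + 40 = 362, q_2 = 2·4 + 1 = 9 → 362/9
APPEND 17: p_3 = 17·362 + 161 = 6315, q_3 = 17·9 + 4 = 157 → 6315/157
APPEND 8: p_4 = 8·6315 + 362 = 50882, q_4 = 8·157 + 9 = 1265 → 50882/1265
APPEND 33: p_5 = 33·50882 + 6315 = 1685421, q_5 = 33·1265 + 157 = 41902 → 1685421/41902

40/1
161/4
362/9
6315/157
1685421/41902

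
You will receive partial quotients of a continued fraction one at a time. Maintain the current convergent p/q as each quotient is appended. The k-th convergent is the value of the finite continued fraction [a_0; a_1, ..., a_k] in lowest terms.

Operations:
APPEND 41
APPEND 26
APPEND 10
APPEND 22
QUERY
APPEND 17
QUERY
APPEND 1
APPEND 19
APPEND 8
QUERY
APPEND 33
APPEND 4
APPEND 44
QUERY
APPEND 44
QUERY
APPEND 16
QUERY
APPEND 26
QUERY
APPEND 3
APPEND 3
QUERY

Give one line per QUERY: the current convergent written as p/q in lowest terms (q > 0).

APPEND 41: p_0 = 41·1 + 0 = 41, q_0 = 41·0 + 1 = 1 → 41/1
APPEND 26: p_1 = 26·41 + 1 = 1067, q_1 = 26·1 + 0 = 26 → 1067/26
APPEND 10: p_2 = 10·1067 + 41 = 10711, q_2 = 10·26 + 1 = 261 → 10711/261
APPEND 22: p_3 = 22·10711 + 1067 = 236709, q_3 = 22·261 + 26 = 5768 → 236709/5768
APPEND 17: p_4 = 17·236709 + 10711 = 4034764, q_4 = 17·5768 + 261 = 98317 → 4034764/98317
APPEND 1: p_5 = 1·4034764 + 236709 = 4271473, q_5 = 1·98317 + 5768 = 104085 → 4271473/104085
APPEND 19: p_6 = 19·4271473 + 4034764 = 85192751, q_6 = 19·104085 + 98317 = 2075932 → 85192751/2075932
APPEND 8: p_7 = 8·85192751 + 4271473 = 685813481, q_7 = 8·2075932 + 104085 = 16711541 → 685813481/16711541
APPEND 33: p_8 = 33·685813481 + 85192751 = 22717037624, q_8 = 33·16711541 + 2075932 = 553556785 → 22717037624/553556785
APPEND 4: p_9 = 4·22717037624 + 685813481 = 91553963977, q_9 = 4·553556785 + 16711541 = 2230938681 → 91553963977/2230938681
APPEND 44: p_10 = 44·91553963977 + 22717037624 = 4051091452612, q_10 = 44·2230938681 + 553556785 = 98714858749 → 4051091452612/98714858749
APPEND 44: p_11 = 44·4051091452612 + 91553963977 = 178339577878905, q_11 = 44·98714858749 + 2230938681 = 4345684723637 → 178339577878905/4345684723637
APPEND 16: p_12 = 16·178339577878905 + 4051091452612 = 2857484337515092, q_12 = 16·4345684723637 + 98714858749 = 69629670436941 → 2857484337515092/69629670436941
APPEND 26: p_13 = 26·2857484337515092 + 178339577878905 = 74472932353271297, q_13 = 26·69629670436941 + 4345684723637 = 1814717116084103 → 74472932353271297/1814717116084103
APPEND 3: p_14 = 3·74472932353271297 + 2857484337515092 = 226276281397328983, q_14 = 3·1814717116084103 + 69629670436941 = 5513781018689250 → 226276281397328983/5513781018689250
APPEND 3: p_15 = 3·226276281397328983 + 74472932353271297 = 753301776545258246, q_15 = 3·5513781018689250 + 1814717116084103 = 18356060172151853 → 753301776545258246/18356060172151853

236709/5768
4034764/98317
685813481/16711541
4051091452612/98714858749
178339577878905/4345684723637
2857484337515092/69629670436941
74472932353271297/1814717116084103
753301776545258246/18356060172151853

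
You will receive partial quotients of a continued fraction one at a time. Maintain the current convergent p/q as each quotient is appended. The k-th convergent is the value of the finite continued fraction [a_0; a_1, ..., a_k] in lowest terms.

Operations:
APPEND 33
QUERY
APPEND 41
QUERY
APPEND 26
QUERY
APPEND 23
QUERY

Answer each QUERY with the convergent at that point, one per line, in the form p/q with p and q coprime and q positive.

APPEND 33: p_0 = 33·1 + 0 = 33, q_0 = 33·0 + 1 = 1 → 33/1
APPEND 41: p_1 = 41·33 + 1 = 1354, q_1 = 41·1 + 0 = 41 → 1354/41
APPEND 26: p_2 = 26·1354 + 33 = 35237, q_2 = 26·41 + 1 = 1067 → 35237/1067
APPEND 23: p_3 = 23·35237 + 1354 = 811805, q_3 = 23·1067 + 41 = 24582 → 811805/24582

33/1
1354/41
35237/1067
811805/24582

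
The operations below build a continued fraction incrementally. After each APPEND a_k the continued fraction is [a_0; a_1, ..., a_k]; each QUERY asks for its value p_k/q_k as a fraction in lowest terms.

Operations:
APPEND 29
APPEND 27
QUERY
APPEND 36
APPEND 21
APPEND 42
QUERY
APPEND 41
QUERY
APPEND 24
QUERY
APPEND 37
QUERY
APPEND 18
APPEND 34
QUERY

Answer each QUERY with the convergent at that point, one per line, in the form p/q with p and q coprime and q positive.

784/27
24980327/860293
1024787504/35292473
24619880423/847879645
911960363155/31406839338
559868778548397/19281220422124

APPEND 29: p_0 = 29·1 + 0 = 29, q_0 = 29·0 + 1 = 1 → 29/1
APPEND 27: p_1 = 27·29 + 1 = 784, q_1 = 27·1 + 0 = 27 → 784/27
APPEND 36: p_2 = 36·784 + 29 = 28253, q_2 = 36·27 + 1 = 973 → 28253/973
APPEND 21: p_3 = 21·28253 + 784 = 594097, q_3 = 21·973 + 27 = 20460 → 594097/20460
APPEND 42: p_4 = 42·594097 + 28253 = 24980327, q_4 = 42·20460 + 973 = 860293 → 24980327/860293
APPEND 41: p_5 = 41·24980327 + 594097 = 1024787504, q_5 = 41·860293 + 20460 = 35292473 → 1024787504/35292473
APPEND 24: p_6 = 24·1024787504 + 24980327 = 24619880423, q_6 = 24·35292473 + 860293 = 847879645 → 24619880423/847879645
APPEND 37: p_7 = 37·24619880423 + 1024787504 = 911960363155, q_7 = 37·847879645 + 35292473 = 31406839338 → 911960363155/31406839338
APPEND 18: p_8 = 18·911960363155 + 24619880423 = 16439906417213, q_8 = 18·31406839338 + 847879645 = 566170987729 → 16439906417213/566170987729
APPEND 34: p_9 = 34·16439906417213 + 911960363155 = 559868778548397, q_9 = 34·566170987729 + 31406839338 = 19281220422124 → 559868778548397/19281220422124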